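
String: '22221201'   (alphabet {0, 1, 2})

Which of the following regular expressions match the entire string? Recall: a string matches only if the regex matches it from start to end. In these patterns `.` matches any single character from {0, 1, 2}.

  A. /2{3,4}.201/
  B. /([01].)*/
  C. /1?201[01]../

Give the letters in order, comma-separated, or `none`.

A

A → match
B → no match
C → no match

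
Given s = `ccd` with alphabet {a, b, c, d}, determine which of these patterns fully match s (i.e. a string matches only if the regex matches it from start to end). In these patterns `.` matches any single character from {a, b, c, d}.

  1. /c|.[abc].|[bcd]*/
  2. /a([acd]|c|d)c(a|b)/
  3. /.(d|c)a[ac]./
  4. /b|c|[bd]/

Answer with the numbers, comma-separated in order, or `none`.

1 → match
2 → no match — must start with `a`
3 → no match
4 → no match

1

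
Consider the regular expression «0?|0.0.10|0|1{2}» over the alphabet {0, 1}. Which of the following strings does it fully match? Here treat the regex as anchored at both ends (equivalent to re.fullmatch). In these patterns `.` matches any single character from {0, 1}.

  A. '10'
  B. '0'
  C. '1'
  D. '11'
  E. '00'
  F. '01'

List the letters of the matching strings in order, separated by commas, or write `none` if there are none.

A → no match
B → match
C → no match
D → match
E → no match
F → no match

B, D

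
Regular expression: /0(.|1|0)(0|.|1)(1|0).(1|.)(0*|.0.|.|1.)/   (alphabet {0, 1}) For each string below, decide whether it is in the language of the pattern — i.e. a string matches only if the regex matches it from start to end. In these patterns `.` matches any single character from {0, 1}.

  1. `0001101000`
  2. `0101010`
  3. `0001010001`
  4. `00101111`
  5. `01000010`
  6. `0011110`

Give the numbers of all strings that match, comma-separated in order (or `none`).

2, 4, 5, 6

1 → no match
2 → match
3 → no match
4 → match
5 → match
6 → match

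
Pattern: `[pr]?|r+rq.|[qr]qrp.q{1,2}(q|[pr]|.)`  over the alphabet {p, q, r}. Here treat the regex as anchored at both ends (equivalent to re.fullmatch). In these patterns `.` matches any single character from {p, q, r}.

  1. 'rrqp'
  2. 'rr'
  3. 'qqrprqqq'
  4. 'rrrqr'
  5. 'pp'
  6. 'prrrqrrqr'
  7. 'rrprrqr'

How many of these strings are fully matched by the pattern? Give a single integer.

1 → match
2 → no match
3 → match
4 → match
5 → no match
6 → no match
7 → no match
Total matched: 3

3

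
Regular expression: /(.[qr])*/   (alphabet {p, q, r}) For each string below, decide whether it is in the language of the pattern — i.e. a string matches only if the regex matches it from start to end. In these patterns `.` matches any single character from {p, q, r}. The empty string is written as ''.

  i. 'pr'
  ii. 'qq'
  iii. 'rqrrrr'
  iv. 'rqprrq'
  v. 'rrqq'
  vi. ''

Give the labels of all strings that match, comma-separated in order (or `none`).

i, ii, iii, iv, v, vi

i → match
ii → match
iii → match
iv → match
v → match
vi → match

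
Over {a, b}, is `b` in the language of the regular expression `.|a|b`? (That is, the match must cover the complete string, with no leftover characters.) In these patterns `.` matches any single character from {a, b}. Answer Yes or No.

Yes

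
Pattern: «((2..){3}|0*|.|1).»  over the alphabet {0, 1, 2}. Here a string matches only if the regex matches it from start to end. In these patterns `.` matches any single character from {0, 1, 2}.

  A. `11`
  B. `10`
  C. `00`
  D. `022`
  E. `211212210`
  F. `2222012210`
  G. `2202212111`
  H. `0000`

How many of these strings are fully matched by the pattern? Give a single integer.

6

A → match
B → match
C → match
D → no match
E → no match
F → match
G → match
H → match
Total matched: 6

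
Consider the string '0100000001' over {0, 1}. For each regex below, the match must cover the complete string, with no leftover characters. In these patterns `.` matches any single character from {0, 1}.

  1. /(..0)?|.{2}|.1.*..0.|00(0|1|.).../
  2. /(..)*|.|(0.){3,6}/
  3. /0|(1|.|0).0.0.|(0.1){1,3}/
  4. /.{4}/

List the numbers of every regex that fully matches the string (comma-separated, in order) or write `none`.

1 → match
2 → match
3 → no match
4 → no match

1, 2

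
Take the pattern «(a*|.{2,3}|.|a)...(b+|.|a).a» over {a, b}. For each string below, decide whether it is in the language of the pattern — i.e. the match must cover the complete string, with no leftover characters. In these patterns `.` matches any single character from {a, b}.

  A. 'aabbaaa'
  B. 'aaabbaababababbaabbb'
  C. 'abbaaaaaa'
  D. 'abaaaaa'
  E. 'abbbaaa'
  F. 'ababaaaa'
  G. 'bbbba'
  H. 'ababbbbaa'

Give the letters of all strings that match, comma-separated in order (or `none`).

A → match
B → no match — must end with 'a'
C → match
D → match
E → match
F → match
G → no match
H → match

A, C, D, E, F, H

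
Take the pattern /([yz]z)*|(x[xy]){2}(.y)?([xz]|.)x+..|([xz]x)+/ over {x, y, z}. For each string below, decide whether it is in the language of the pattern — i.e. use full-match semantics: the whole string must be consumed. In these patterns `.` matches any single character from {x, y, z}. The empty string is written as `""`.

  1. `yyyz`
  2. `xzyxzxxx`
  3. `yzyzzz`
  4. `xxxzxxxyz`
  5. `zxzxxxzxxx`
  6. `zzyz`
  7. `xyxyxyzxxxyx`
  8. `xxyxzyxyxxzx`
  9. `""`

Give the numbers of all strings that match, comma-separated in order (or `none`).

3, 5, 6, 7, 9

1 → no match
2 → no match
3 → match
4 → no match
5 → match
6 → match
7 → match
8 → no match
9 → match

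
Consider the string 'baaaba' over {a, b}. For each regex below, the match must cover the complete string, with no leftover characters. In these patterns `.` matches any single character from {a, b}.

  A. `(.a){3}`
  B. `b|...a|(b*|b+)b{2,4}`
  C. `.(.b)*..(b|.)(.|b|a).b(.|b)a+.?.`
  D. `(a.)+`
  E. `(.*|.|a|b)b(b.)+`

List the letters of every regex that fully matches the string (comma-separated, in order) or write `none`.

A

A → match
B → no match
C → no match
D → no match — must start with 'a'
E → no match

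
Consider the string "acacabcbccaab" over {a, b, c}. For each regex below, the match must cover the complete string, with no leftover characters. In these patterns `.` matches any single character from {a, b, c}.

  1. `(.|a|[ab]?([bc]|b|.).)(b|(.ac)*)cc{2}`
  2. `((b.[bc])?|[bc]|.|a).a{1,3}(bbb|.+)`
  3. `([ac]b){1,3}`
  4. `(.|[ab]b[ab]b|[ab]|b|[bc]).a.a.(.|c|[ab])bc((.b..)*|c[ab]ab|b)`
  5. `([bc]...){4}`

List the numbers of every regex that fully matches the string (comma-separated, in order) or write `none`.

1 → no match — must end with "c"
2 → match
3 → no match
4 → match
5 → no match

2, 4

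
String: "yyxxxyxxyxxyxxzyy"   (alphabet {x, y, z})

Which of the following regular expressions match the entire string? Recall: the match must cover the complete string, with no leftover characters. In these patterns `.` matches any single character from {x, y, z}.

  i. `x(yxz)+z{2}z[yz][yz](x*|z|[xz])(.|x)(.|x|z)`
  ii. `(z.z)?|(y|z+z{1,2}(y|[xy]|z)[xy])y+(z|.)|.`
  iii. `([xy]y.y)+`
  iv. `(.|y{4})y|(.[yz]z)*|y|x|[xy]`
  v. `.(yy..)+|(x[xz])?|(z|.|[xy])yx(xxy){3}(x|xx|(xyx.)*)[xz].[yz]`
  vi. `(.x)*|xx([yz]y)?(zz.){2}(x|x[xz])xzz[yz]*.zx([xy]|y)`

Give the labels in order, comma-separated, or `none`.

i → no match — must start with "xyxz"
ii → no match
iii → no match
iv → no match
v → match
vi → no match

v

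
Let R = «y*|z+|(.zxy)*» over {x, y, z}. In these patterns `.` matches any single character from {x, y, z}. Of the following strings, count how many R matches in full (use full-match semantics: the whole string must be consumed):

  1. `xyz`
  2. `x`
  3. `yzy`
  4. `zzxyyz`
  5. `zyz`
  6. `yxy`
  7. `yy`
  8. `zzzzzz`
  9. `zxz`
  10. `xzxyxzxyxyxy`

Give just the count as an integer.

1. `xyz` → no match
2. `x` → no match
3. `yzy` → no match
4. `zzxyyz` → no match
5. `zyz` → no match
6. `yxy` → no match
7. `yy` → match
8. `zzzzzz` → match
9. `zxz` → no match
10. `xzxyxzxyxyxy` → no match
Total matched: 2

2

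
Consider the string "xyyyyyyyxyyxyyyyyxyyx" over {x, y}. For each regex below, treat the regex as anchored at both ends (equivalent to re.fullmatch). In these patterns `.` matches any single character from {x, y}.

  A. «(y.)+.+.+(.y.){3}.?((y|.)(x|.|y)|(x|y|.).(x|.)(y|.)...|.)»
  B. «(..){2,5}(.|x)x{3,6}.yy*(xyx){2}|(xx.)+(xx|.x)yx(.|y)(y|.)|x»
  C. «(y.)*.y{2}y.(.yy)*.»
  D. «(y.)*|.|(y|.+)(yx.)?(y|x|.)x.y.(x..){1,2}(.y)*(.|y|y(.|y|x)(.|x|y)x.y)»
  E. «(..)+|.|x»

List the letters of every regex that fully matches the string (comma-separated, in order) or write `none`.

A → no match — must start with "y"
B → no match
C → match
D → no match
E → no match

C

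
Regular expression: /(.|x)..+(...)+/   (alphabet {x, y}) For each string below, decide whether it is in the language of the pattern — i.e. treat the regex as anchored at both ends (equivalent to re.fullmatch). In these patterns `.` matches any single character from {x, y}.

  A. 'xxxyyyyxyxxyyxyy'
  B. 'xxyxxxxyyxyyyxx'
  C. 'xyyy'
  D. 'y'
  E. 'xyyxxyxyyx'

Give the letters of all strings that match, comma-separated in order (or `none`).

A → match
B → match
C. 'xyyy' → no match
D. 'y' → no match
E. 'xyyxxyxyyx' → match

A, B, E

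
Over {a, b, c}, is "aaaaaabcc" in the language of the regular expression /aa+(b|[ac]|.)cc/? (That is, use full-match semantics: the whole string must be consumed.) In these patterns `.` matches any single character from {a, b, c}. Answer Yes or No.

Yes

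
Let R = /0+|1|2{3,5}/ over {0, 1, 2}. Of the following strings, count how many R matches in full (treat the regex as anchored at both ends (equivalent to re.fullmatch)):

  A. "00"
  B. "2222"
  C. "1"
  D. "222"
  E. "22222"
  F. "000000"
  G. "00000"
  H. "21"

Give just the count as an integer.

7

A → match
B → match
C → match
D → match
E → match
F → match
G → match
H → no match
Total matched: 7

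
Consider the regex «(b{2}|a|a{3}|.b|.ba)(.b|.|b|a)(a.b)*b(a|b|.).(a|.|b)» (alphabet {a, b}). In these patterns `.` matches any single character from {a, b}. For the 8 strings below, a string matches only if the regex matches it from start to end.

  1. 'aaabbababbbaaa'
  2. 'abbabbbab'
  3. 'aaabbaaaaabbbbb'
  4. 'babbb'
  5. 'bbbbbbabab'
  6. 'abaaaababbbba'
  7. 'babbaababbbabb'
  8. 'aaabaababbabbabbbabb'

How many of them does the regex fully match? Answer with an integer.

1 → no match
2 → no match
3 → no match
4 → no match
5 → no match
6 → no match
7 → no match
8 → match
Total matched: 1

1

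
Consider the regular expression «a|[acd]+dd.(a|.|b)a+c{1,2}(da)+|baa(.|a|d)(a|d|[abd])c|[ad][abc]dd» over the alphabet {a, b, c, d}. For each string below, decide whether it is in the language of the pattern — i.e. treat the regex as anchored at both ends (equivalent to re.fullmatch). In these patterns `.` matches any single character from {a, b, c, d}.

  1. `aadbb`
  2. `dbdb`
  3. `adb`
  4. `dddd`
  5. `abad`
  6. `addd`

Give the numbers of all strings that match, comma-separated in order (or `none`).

1. `aadbb` → no match
2. `dbdb` → no match
3. `adb` → no match
4. `dddd` → no match
5. `abad` → no match
6. `addd` → no match

none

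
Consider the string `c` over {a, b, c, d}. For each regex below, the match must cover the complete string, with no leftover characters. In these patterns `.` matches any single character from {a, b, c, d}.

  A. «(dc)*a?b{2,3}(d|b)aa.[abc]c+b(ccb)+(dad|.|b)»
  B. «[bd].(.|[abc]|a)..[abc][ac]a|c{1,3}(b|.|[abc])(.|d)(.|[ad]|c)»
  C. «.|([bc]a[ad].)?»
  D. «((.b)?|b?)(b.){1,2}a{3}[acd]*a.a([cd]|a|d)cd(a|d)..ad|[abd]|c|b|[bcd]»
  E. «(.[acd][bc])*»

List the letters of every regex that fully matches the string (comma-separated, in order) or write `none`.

C, D

A → no match
B → no match
C → match
D → match
E → no match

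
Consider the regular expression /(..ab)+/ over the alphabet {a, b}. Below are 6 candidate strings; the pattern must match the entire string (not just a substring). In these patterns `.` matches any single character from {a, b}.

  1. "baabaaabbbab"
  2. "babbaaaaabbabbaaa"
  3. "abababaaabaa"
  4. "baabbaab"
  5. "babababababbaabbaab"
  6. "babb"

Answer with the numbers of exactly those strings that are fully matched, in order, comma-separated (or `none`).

1, 4

1. "baabaaabbbab" → match
2 → no match — must end with "ab"
3. "abababaaabaa" → no match — must end with "ab"
4. "baabbaab" → match
5 → no match
6. "babb" → no match — must end with "ab"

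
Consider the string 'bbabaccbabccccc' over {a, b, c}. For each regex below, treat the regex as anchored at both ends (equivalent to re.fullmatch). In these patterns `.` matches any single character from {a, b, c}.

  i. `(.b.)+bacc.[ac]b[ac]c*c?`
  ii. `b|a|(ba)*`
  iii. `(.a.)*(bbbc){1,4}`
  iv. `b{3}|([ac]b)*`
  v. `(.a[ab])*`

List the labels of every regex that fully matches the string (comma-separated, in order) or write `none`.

i

i → match
ii → no match
iii → no match — must end with 'bbbc'
iv → no match
v → no match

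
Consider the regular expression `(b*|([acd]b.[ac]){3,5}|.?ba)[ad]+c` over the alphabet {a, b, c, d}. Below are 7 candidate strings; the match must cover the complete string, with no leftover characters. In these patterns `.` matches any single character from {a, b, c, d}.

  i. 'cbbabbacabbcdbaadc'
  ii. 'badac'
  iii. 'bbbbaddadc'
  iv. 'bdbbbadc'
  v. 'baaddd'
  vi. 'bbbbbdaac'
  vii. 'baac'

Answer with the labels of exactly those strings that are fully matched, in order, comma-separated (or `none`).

i → no match
ii → match
iii → match
iv → no match
v → no match — must end with 'c'
vi → match
vii → match

ii, iii, vi, vii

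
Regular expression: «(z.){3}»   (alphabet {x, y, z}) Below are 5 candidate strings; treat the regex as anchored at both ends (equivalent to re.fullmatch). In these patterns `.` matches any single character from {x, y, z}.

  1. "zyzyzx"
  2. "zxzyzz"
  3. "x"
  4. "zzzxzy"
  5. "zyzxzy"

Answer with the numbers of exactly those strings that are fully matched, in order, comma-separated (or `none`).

1, 2, 4, 5

1 → match
2 → match
3 → no match — must start with "z"
4 → match
5 → match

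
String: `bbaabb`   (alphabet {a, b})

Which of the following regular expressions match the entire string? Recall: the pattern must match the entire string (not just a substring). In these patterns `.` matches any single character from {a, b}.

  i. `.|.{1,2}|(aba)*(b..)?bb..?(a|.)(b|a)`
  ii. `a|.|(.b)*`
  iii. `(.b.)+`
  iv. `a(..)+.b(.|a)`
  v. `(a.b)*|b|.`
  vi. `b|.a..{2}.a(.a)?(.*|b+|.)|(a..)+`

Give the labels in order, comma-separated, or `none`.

i, iii

i → match
ii → no match
iii → match
iv → no match — must start with `a`
v → no match
vi → no match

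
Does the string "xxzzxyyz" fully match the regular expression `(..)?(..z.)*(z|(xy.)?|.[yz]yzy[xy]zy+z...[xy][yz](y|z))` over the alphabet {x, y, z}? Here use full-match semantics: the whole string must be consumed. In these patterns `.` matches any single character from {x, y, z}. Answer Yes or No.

No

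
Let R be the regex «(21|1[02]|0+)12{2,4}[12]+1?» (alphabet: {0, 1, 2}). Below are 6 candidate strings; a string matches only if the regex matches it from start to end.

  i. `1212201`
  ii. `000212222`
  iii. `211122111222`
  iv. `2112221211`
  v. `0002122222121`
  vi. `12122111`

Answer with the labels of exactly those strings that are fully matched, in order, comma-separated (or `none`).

iv, vi

i → no match
ii → no match
iii → no match
iv → match
v → no match
vi → match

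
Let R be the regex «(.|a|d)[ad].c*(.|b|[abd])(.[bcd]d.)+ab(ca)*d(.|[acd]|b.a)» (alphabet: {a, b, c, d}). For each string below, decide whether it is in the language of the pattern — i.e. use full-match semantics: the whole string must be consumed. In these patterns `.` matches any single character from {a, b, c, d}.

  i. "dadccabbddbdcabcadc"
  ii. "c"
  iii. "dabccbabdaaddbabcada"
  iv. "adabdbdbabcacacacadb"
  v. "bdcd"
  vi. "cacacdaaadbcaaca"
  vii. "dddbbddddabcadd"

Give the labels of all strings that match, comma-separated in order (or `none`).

i → no match
ii → no match
iii → match
iv → match
v → no match
vi → no match
vii → no match

iii, iv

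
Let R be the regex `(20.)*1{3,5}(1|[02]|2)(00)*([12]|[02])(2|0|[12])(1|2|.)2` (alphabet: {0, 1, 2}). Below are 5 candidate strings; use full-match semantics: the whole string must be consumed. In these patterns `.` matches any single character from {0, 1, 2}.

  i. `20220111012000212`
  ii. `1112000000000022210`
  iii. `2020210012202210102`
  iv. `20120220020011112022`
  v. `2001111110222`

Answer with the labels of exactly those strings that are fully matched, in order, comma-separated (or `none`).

iv, v

i → no match
ii → no match — must end with `2`
iii → no match
iv → match
v → match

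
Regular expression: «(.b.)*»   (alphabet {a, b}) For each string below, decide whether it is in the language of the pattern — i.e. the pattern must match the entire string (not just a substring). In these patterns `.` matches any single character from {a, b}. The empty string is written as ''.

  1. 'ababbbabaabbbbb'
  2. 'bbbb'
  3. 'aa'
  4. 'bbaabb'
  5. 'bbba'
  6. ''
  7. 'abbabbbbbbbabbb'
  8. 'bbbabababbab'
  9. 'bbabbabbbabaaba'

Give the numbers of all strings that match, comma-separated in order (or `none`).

1 → match
2 → no match
3 → no match
4 → match
5 → no match
6 → match
7 → match
8 → no match
9 → match

1, 4, 6, 7, 9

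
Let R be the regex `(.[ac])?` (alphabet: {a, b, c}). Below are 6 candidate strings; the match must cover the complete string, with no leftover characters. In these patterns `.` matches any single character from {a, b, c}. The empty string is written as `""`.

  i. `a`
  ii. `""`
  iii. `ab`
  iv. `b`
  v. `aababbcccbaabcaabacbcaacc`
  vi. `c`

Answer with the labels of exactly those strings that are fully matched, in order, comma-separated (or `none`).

ii

i → no match
ii → match
iii → no match
iv → no match
v → no match
vi → no match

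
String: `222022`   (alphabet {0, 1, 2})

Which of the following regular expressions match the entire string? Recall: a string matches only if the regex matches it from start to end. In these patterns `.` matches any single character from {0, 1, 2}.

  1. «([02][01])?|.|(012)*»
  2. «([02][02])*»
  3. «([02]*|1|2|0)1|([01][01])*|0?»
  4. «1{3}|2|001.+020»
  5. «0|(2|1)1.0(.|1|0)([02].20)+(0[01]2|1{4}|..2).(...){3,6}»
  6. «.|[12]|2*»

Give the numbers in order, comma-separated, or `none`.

2

1 → no match
2 → match
3 → no match
4 → no match
5 → no match
6 → no match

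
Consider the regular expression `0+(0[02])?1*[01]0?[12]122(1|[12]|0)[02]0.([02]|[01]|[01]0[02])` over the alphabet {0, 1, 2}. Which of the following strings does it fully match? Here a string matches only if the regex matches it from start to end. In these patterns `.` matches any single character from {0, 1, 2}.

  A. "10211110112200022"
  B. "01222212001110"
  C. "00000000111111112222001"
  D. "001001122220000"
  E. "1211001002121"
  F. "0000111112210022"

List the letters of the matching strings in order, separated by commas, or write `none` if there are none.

C, F

A → no match — must start with "0"
B → no match
C → match
D → no match
E → no match — must start with "0"
F → match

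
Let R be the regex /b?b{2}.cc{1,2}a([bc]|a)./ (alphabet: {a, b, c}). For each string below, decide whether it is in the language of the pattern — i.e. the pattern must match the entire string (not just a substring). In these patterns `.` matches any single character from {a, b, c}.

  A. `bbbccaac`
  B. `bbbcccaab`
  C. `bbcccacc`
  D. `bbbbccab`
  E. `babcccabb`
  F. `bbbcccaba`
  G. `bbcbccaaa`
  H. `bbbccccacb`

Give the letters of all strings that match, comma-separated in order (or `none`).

A, B, C, F, H

A → match
B → match
C → match
D → no match
E → no match
F → match
G → no match
H → match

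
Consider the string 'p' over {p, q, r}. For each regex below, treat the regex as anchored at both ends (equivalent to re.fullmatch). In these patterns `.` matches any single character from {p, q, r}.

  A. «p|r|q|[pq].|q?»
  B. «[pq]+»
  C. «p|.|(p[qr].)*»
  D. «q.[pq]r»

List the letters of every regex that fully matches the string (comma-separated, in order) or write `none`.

A, B, C

A → match
B → match
C → match
D → no match — must start with 'q'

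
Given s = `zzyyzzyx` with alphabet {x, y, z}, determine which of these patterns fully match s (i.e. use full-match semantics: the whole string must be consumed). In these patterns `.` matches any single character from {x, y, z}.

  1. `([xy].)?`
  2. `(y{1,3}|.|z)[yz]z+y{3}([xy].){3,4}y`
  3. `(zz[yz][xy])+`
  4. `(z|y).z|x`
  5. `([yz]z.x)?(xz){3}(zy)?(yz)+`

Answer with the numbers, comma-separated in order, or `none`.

3

1 → no match
2 → no match — must end with `y`
3 → match
4 → no match
5 → no match — must end with `yz`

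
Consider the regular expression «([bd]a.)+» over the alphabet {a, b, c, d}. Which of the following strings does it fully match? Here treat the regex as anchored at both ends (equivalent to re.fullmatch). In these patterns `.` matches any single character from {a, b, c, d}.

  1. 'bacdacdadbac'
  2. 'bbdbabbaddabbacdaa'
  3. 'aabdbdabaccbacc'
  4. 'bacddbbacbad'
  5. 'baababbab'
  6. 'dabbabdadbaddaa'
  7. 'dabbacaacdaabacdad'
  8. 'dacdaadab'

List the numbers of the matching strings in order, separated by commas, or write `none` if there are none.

1 → match
2 → no match
3 → no match
4 → no match
5 → match
6 → match
7 → no match
8 → match

1, 5, 6, 8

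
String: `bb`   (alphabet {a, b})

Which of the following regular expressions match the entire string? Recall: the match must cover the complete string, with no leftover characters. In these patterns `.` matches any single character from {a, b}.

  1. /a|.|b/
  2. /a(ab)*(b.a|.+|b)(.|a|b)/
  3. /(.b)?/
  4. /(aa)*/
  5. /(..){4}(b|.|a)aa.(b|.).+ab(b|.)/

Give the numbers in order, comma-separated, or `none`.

3

1 → no match
2 → no match — must start with `a`
3 → match
4 → no match
5 → no match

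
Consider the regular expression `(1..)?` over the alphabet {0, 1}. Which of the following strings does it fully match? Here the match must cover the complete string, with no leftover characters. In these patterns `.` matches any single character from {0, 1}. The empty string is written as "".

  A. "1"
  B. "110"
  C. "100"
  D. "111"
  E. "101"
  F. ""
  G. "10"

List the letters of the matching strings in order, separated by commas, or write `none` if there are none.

B, C, D, E, F

A → no match
B → match
C → match
D → match
E → match
F → match
G → no match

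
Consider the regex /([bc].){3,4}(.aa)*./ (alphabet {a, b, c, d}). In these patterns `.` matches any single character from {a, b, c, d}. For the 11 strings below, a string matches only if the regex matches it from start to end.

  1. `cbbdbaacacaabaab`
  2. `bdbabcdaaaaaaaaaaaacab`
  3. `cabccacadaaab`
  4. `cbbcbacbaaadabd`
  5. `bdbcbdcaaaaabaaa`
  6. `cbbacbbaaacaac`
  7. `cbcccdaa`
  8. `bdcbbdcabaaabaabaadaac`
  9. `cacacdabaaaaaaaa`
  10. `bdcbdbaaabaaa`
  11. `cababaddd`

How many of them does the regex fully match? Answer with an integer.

1 → no match
2 → no match
3 → no match
4 → no match
5 → match
6 → no match
7 → no match
8 → no match
9 → no match
10 → no match
11 → no match
Total matched: 1

1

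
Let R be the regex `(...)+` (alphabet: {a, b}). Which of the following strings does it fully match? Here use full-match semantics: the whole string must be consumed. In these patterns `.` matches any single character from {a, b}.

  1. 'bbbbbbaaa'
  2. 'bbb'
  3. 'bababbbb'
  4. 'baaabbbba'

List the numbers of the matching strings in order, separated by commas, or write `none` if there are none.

1. 'bbbbbbaaa' → match
2. 'bbb' → match
3. 'bababbbb' → no match
4. 'baaabbbba' → match

1, 2, 4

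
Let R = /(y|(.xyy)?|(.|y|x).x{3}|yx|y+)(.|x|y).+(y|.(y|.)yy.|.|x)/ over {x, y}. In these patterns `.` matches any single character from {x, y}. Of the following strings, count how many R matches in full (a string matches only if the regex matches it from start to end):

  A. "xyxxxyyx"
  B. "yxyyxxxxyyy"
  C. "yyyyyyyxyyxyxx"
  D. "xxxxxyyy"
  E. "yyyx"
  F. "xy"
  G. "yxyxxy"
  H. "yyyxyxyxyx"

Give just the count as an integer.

7

A → match
B → match
C → match
D → match
E → match
F → no match
G → match
H → match
Total matched: 7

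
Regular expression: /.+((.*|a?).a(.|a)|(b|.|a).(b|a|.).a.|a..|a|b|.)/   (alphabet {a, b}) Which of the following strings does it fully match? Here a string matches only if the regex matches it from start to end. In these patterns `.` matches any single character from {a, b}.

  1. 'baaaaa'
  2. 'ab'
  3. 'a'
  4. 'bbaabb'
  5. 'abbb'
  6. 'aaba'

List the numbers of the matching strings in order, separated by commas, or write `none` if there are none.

1, 2, 4, 5, 6

1 → match
2 → match
3 → no match
4 → match
5 → match
6 → match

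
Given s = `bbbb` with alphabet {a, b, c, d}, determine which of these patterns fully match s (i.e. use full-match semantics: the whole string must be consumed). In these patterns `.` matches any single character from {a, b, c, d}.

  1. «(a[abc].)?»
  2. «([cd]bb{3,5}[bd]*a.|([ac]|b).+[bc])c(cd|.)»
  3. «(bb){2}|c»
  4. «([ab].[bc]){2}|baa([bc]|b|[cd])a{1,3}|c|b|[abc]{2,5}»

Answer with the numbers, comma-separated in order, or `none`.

1 → no match
2 → no match
3 → match
4 → match

3, 4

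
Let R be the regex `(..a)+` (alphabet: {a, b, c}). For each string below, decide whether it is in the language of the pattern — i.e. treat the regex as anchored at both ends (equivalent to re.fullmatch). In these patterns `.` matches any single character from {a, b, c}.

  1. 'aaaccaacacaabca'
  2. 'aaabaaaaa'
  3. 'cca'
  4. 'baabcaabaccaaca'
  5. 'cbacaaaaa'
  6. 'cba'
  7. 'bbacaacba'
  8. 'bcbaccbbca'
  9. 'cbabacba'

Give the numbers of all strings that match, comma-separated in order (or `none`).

1, 2, 3, 4, 5, 6, 7

1 → match
2 → match
3 → match
4 → match
5 → match
6 → match
7 → match
8 → no match
9 → no match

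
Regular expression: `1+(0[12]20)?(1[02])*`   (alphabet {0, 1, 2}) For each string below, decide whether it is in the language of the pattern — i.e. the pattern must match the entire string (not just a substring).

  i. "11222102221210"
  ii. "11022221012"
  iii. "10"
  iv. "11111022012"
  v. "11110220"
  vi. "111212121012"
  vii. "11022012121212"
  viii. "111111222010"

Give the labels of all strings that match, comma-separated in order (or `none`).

i → no match
ii → no match
iii → no match
iv → match
v → match
vi → match
vii → match
viii → no match

iv, v, vi, vii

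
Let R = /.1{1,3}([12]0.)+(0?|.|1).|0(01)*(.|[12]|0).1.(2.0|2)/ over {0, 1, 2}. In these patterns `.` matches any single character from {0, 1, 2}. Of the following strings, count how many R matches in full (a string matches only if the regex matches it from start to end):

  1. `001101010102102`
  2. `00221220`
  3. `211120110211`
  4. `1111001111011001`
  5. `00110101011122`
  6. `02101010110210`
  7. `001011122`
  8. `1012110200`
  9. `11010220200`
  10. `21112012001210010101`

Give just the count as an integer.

1

1 → no match
2. `00221220` → no match
3. `211120110211` → match
4 → no match
5 → no match
6 → no match
7. `001011122` → no match
8. `1012110200` → no match
9. `11010220200` → no match
10 → no match
Total matched: 1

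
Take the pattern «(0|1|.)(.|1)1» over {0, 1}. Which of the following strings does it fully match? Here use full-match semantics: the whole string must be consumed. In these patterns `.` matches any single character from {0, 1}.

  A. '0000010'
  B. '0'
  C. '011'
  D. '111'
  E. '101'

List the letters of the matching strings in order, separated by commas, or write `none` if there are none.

A. '0000010' → no match — must end with '1'
B. '0' → no match — must end with '1'
C. '011' → match
D. '111' → match
E. '101' → match

C, D, E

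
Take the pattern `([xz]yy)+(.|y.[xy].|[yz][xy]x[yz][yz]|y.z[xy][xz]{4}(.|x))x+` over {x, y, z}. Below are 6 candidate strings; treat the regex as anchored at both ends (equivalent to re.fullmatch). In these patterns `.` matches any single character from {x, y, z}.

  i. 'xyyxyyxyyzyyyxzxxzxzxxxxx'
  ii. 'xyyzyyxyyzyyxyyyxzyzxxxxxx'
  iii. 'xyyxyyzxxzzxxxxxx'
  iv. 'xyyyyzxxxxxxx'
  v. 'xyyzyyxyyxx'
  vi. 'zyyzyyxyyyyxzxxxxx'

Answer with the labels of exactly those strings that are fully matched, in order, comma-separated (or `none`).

i → match
ii → match
iii → match
iv → match
v → match
vi → match

i, ii, iii, iv, v, vi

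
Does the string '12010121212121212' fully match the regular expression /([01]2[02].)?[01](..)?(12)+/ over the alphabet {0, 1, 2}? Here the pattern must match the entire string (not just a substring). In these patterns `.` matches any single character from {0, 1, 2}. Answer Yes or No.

Yes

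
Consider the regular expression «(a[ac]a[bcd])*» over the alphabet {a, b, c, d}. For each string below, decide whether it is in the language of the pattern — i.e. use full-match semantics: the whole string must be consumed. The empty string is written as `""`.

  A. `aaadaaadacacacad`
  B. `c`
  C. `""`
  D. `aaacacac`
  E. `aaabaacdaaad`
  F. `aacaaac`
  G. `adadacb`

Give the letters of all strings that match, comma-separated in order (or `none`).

A → match
B. `c` → no match
C. `""` → match
D. `aaacacac` → match
E. `aaabaacdaaad` → no match
F. `aacaaac` → no match
G. `adadacb` → no match

A, C, D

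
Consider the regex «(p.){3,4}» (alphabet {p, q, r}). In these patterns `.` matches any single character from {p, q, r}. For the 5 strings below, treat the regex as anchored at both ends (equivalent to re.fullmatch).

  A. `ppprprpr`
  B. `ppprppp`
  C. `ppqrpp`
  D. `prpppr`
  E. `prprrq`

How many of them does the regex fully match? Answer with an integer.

2

A → match
B → no match
C → no match
D → match
E → no match
Total matched: 2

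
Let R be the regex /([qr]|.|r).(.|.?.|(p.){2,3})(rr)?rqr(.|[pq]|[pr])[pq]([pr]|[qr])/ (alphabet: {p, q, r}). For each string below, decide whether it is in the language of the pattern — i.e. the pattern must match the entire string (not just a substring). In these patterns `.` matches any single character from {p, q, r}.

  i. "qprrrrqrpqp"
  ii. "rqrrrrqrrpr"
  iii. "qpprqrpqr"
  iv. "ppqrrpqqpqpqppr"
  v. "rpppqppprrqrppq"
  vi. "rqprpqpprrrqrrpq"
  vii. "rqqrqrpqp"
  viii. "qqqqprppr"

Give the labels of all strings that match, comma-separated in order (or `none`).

i → match
ii → match
iii → match
iv → no match
v → no match
vi → match
vii → match
viii → no match

i, ii, iii, vi, vii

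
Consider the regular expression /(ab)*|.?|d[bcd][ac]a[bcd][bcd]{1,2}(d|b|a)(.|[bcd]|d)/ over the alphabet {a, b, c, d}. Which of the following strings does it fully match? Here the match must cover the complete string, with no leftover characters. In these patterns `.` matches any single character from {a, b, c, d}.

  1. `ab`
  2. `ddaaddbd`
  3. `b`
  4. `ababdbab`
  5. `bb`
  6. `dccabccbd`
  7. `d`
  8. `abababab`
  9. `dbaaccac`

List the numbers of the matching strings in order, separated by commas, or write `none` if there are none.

1 → match
2 → match
3 → match
4 → no match
5 → no match
6 → match
7 → match
8 → match
9 → match

1, 2, 3, 6, 7, 8, 9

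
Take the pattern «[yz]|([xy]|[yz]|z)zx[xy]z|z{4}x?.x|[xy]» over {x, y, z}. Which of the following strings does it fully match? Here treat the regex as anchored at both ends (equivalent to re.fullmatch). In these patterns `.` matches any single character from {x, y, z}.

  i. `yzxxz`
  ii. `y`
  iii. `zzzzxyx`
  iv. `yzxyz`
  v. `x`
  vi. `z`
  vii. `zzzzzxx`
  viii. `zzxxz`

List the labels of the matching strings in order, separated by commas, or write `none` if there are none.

i → match
ii → match
iii → match
iv → match
v → match
vi → match
vii → no match
viii → match

i, ii, iii, iv, v, vi, viii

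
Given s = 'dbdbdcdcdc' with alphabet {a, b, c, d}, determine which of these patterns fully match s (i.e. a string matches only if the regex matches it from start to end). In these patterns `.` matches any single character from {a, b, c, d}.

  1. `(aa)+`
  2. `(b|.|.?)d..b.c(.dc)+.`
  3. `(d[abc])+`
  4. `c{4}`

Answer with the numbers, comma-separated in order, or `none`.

1 → no match — must start with 'aa'
2 → no match
3 → match
4 → no match — must start with 'c'

3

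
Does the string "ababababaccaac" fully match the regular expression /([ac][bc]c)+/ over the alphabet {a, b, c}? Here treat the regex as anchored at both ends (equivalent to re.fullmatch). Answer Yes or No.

No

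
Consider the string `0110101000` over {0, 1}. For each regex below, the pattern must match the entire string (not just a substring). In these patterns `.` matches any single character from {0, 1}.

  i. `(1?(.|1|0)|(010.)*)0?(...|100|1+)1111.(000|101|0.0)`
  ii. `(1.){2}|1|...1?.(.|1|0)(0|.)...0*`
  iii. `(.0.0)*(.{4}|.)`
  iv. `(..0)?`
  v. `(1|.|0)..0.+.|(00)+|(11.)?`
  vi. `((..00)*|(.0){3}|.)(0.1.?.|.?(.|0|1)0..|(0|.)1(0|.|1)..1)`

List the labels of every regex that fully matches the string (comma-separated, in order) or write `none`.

i → no match
ii → match
iii → no match
iv → no match
v → match
vi → no match

ii, v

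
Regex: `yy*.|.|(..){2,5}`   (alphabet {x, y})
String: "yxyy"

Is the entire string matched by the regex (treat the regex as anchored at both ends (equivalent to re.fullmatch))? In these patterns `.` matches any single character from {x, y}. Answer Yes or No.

Yes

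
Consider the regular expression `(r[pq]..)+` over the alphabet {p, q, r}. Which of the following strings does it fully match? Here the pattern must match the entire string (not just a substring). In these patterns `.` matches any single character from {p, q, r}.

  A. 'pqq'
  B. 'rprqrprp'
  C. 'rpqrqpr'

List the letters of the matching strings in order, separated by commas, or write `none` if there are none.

B

A → no match — must start with 'r'
B → match
C → no match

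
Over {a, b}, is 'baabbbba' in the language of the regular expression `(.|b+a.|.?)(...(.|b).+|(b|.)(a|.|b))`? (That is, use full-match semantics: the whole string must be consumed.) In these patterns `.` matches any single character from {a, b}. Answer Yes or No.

Yes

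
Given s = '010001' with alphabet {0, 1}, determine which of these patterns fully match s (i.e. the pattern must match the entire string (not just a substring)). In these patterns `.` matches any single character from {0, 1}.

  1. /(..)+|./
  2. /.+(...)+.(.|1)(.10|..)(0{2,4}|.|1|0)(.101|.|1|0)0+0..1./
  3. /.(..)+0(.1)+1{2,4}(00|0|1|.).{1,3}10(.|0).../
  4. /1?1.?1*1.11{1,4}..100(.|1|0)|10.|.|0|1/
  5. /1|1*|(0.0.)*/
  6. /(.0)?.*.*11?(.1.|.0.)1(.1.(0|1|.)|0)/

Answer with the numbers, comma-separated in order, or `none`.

1

1 → match
2 → no match
3 → no match
4 → no match
5 → no match
6 → no match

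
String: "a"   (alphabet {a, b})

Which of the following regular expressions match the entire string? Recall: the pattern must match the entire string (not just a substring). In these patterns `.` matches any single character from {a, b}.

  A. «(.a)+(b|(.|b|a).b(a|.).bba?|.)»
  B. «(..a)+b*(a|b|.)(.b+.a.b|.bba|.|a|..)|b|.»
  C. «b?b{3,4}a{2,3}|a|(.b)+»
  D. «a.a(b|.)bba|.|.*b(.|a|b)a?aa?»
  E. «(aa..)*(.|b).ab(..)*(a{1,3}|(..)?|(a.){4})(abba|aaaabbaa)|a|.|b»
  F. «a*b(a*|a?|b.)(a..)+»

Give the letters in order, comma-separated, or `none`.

B, C, D, E

A → no match
B → match
C → match
D → match
E → match
F → no match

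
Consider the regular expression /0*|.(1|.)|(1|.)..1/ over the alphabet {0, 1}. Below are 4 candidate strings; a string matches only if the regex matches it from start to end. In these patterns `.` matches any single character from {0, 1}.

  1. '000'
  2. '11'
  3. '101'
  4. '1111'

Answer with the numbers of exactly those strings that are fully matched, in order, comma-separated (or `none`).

1, 2, 4

1 → match
2 → match
3 → no match
4 → match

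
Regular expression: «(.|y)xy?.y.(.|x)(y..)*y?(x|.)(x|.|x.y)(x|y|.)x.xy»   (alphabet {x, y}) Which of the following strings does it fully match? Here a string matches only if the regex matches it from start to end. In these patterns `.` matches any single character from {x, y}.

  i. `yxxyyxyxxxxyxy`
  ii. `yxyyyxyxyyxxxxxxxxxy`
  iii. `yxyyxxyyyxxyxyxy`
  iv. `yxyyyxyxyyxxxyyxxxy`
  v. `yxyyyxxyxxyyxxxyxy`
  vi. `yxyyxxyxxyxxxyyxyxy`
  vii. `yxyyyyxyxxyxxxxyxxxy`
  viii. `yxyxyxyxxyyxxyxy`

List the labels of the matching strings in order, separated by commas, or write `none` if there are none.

i → match
ii → no match
iii → match
iv → match
v → match
vi → match
vii → match
viii → match

i, iii, iv, v, vi, vii, viii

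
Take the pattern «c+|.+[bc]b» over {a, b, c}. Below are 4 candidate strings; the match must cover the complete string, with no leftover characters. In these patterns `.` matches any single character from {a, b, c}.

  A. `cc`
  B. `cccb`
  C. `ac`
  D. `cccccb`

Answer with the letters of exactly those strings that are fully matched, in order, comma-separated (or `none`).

A, B, D

A → match
B → match
C → no match
D → match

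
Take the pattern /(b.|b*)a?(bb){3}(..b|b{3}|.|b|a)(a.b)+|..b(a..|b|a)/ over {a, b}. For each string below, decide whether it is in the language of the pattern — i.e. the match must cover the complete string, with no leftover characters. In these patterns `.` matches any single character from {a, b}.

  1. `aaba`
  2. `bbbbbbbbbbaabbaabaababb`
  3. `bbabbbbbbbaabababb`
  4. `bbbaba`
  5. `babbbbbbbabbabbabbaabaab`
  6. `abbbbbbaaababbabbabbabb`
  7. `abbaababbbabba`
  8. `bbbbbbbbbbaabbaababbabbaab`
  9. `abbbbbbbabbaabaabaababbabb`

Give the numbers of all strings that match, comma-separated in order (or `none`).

1 → match
2 → match
3 → no match
4 → match
5 → match
6 → match
7 → no match
8 → match
9 → match

1, 2, 4, 5, 6, 8, 9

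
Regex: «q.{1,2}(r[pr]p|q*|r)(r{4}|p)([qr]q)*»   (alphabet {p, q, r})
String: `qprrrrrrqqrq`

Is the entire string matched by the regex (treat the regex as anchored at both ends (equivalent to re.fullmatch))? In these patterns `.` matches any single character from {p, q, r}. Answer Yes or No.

Yes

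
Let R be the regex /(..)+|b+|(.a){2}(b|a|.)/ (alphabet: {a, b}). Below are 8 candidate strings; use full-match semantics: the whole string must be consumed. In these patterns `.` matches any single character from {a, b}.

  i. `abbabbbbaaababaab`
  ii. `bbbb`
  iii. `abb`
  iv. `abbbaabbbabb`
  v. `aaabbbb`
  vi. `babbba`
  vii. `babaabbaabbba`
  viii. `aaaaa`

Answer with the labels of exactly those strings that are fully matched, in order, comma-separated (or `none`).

i → no match
ii → match
iii → no match
iv → match
v → no match
vi → match
vii → no match
viii → match

ii, iv, vi, viii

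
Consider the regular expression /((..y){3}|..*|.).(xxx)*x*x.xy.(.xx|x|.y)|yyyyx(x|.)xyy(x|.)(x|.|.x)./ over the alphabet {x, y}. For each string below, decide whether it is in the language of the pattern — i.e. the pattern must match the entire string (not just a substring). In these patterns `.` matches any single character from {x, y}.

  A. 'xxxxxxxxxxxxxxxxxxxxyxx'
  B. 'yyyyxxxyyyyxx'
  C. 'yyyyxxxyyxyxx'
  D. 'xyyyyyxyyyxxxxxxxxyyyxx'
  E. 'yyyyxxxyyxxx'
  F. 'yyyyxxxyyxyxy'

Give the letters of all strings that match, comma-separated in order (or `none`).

A, B, C, D, E, F

A → match
B → match
C → match
D → match
E → match
F → match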